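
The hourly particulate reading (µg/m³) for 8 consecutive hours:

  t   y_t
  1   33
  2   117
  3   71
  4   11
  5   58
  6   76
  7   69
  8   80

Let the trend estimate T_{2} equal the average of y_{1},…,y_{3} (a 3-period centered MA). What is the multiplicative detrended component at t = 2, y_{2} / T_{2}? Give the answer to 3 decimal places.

Trend T_2 = (33 + 117 + 71) / 3 = 221/3 = 73.66667
Ratio to trend: 117 / 73.66667 = 1.588

1.588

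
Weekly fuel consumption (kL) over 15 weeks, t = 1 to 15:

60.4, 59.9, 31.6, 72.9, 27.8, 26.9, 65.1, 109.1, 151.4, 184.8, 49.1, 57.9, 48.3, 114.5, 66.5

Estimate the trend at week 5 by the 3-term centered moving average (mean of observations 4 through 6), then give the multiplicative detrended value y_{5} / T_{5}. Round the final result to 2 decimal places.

Trend T_5 = (72.9 + 27.8 + 26.9) / 3 = 127.6/3 = 42.5333
Ratio to trend: 27.8 / 42.5333 = 0.65

0.65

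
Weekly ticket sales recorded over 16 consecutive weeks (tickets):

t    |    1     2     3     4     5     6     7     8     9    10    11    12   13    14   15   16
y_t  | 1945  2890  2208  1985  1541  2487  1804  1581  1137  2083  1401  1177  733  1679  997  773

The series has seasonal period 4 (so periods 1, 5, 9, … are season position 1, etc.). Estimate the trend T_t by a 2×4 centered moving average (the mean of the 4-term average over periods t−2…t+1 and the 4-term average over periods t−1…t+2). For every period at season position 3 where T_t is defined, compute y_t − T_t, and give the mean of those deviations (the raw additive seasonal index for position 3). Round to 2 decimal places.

1.58

Season position 3 occurs at t = 3, 7, 11 (where T_t is defined).
t=3: T_3 = 2206.5000; y_3 − T_3 = 2208 − 2206.5000 = 1.5000
t=7: T_7 = 1802.7500; y_7 − T_7 = 1804 − 1802.7500 = 1.2500
t=11: T_11 = 1399.0000; y_11 − T_11 = 1401 − 1399.0000 = 2.0000
Mean deviation: (1.5000 + 1.2500 + 2.0000) / 3 = 1.58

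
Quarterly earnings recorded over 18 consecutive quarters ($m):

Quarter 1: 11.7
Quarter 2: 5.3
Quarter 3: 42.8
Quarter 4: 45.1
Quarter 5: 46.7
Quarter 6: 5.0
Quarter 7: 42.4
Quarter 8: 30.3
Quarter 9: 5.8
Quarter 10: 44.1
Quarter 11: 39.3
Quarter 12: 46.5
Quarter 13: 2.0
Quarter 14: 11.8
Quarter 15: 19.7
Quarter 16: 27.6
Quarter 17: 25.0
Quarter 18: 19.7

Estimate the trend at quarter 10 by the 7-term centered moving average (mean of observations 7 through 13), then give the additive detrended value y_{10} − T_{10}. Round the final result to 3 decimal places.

14.043

Trend T_10 = (42.4 + 30.3 + 5.8 + 44.1 + 39.3 + 46.5 + 2.0) / 7 = 210.4/7 = 30.05714
Detrended value: 44.1 − 30.05714 = 14.043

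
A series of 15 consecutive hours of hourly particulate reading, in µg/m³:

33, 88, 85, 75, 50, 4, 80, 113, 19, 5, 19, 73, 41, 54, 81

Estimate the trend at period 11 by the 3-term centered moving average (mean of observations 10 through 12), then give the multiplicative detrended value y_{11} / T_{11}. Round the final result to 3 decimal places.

Trend T_11 = (5 + 19 + 73) / 3 = 97/3 = 32.33333
Ratio to trend: 19 / 32.33333 = 0.588

0.588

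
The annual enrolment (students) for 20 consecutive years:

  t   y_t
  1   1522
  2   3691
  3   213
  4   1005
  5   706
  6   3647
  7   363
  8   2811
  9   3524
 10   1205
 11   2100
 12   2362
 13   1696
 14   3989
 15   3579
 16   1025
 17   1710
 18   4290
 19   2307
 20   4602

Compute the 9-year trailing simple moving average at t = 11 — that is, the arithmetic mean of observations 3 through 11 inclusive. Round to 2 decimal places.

1730.44

Sum of periods 3–11: 213 + 1005 + 706 + 3647 + 363 + 2811 + 3524 + 1205 + 2100 = 15574
Divide by 9: 15574 / 9 = 1730.44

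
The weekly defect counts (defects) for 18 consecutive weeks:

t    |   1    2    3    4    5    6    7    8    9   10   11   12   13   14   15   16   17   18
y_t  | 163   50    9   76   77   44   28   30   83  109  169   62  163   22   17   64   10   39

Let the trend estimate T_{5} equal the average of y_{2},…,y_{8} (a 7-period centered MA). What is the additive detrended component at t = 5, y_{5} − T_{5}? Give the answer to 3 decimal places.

Trend T_5 = (50 + 9 + 76 + 77 + 44 + 28 + 30) / 7 = 314/7 = 44.85714
Detrended value: 77 − 44.85714 = 32.143

32.143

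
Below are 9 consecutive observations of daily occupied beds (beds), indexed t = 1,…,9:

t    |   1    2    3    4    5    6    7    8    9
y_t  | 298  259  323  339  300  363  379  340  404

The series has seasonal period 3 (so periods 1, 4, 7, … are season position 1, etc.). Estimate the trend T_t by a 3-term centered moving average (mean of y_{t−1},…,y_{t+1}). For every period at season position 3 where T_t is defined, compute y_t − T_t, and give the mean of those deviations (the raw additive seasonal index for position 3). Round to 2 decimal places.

15.83

Season position 3 occurs at t = 3, 6 (where T_t is defined).
t=3: T_3 = 307.0000; y_3 − T_3 = 323 − 307.0000 = 16.0000
t=6: T_6 = 347.3333; y_6 − T_6 = 363 − 347.3333 = 15.6667
Mean deviation: (16.0000 + 15.6667) / 2 = 15.83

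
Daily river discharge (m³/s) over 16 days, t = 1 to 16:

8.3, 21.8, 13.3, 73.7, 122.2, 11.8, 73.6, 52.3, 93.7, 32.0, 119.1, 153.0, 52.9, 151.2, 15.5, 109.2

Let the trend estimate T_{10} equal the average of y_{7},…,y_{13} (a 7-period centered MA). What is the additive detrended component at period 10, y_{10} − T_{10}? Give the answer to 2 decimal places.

-50.37

Trend T_10 = (73.6 + 52.3 + 93.7 + 32.0 + 119.1 + 153.0 + 52.9) / 7 = 576.6/7 = 82.3714
Detrended value: 32.0 − 82.3714 = -50.37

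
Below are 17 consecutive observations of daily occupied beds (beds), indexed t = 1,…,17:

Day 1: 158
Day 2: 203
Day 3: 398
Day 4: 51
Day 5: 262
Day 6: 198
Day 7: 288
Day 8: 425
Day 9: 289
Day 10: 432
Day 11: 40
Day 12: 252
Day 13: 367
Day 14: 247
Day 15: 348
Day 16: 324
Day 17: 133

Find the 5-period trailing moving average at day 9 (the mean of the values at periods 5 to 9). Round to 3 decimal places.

292.400

Sum of periods 5–9: 262 + 198 + 288 + 425 + 289 = 1462
Divide by 5: 1462 / 5 = 292.400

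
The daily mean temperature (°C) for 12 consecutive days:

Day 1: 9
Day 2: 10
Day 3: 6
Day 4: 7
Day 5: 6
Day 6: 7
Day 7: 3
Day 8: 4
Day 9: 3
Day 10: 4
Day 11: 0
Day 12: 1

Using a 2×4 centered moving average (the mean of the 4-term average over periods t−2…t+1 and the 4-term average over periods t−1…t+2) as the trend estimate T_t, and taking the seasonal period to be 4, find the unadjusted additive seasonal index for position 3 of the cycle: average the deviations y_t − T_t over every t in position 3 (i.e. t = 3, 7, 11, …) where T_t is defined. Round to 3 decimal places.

Season position 3 occurs at t = 3, 7 (where T_t is defined).
t=3: T_3 = 7.62500; y_3 − T_3 = 6 − 7.62500 = -1.62500
t=7: T_7 = 4.62500; y_7 − T_7 = 3 − 4.62500 = -1.62500
Mean deviation: (-1.62500 + -1.62500) / 2 = -1.625

-1.625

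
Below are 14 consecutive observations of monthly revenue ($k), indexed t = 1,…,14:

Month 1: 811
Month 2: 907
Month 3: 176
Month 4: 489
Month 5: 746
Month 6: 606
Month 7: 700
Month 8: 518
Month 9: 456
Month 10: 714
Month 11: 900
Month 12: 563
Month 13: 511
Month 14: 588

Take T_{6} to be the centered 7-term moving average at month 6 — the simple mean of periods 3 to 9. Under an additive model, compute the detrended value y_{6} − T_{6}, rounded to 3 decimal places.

Trend T_6 = (176 + 489 + 746 + 606 + 700 + 518 + 456) / 7 = 3691/7 = 527.28571
Detrended value: 606 − 527.28571 = 78.714

78.714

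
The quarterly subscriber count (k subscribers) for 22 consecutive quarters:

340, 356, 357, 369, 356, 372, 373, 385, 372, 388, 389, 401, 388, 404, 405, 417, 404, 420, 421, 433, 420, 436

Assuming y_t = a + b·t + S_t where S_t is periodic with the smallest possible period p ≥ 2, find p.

First differences y_{t+1} − y_t: 16, 1, 12, -13, 16, 1, 12, -13, 16, 1, …
The difference pattern repeats every 4 terms and not for any smaller step, so p = 4.

4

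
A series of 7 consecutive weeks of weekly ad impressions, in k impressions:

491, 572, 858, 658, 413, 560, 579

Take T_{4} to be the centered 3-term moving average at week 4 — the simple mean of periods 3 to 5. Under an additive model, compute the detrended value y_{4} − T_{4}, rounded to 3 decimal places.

15.000

Trend T_4 = (858 + 658 + 413) / 3 = 1929/3 = 643.00000
Detrended value: 658 − 643.00000 = 15.000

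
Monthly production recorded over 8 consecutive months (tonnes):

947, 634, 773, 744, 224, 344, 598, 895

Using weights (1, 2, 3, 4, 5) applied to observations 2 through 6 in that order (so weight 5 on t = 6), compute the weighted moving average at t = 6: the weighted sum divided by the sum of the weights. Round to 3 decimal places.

Weighted sum: 1·634 + 2·773 + 3·744 + 4·224 + 5·344 = 634 + 1546 + 2232 + 896 + 1720 = 7028
Weight total: 1 + 2 + 3 + 4 + 5 = 15
WMA = 7028 / 15 = 468.533

468.533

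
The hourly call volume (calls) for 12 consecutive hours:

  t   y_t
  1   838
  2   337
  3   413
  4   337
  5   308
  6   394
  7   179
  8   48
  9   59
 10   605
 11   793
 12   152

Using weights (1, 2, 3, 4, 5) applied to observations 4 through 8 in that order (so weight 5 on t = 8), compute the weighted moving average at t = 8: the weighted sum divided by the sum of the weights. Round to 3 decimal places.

206.067

Weighted sum: 1·337 + 2·308 + 3·394 + 4·179 + 5·48 = 337 + 616 + 1182 + 716 + 240 = 3091
Weight total: 1 + 2 + 3 + 4 + 5 = 15
WMA = 3091 / 15 = 206.067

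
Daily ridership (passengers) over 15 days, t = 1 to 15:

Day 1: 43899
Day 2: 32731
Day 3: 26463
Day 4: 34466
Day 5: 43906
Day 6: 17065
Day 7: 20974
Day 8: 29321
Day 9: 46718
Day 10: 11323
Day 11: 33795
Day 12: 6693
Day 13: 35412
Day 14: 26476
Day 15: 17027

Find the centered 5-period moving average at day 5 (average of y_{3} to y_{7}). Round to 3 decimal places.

28574.800

Sum of periods 3–7: 26463 + 34466 + 43906 + 17065 + 20974 = 142874
Divide by 5: 142874 / 5 = 28574.800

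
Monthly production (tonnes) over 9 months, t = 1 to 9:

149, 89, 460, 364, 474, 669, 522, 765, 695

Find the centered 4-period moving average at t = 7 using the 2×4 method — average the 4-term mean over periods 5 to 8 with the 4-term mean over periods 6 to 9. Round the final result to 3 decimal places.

Sum over 5–8: 474 + 669 + 522 + 765 = 2430
Sum over 6–9: 669 + 522 + 765 + 695 = 2651
CMA at t=7 = (2430 + 2651) / (2·4) = 5081 / 8 = 635.125

635.125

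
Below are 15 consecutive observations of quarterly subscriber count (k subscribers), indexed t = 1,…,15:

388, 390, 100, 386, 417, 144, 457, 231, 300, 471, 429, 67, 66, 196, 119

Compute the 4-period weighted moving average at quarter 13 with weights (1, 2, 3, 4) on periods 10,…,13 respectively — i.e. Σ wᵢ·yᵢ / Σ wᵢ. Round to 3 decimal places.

179.400

Weighted sum: 1·471 + 2·429 + 3·67 + 4·66 = 471 + 858 + 201 + 264 = 1794
Weight total: 1 + 2 + 3 + 4 = 10
WMA = 1794 / 10 = 179.400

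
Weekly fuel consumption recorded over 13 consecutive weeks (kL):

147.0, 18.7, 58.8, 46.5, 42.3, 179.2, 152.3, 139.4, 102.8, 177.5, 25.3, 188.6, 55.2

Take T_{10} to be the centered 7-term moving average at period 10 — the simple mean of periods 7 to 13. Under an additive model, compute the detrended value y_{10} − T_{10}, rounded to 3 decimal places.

57.343

Trend T_10 = (152.3 + 139.4 + 102.8 + 177.5 + 25.3 + 188.6 + 55.2) / 7 = 841.1/7 = 120.15714
Detrended value: 177.5 − 120.15714 = 57.343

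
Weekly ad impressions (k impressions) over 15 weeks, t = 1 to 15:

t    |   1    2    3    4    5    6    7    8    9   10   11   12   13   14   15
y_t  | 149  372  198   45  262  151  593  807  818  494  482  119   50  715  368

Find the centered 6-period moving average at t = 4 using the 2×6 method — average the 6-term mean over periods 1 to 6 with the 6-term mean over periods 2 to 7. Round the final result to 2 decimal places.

233.17

Sum over 1–6: 149 + 372 + 198 + 45 + 262 + 151 = 1177
Sum over 2–7: 372 + 198 + 45 + 262 + 151 + 593 = 1621
CMA at t=4 = (1177 + 1621) / (2·6) = 2798 / 12 = 233.17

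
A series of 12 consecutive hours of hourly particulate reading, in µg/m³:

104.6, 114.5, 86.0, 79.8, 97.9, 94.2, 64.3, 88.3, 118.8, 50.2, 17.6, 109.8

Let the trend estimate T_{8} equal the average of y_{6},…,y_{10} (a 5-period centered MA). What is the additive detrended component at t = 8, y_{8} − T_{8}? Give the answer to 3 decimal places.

5.140

Trend T_8 = (94.2 + 64.3 + 88.3 + 118.8 + 50.2) / 5 = 415.8/5 = 83.16000
Detrended value: 88.3 − 83.16000 = 5.140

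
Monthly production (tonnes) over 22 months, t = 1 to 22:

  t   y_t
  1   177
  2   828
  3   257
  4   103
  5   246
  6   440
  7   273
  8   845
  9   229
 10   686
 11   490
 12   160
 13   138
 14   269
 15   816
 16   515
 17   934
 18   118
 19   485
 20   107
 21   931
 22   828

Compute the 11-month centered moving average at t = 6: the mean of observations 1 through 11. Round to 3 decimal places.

Sum of periods 1–11: 177 + 828 + 257 + 103 + 246 + 440 + 273 + 845 + 229 + 686 + 490 = 4574
Divide by 11: 4574 / 11 = 415.818

415.818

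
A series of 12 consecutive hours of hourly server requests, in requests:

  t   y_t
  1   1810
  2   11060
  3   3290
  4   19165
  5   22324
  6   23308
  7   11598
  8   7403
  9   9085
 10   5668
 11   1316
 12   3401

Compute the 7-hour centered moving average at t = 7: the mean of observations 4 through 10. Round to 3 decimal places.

Sum of periods 4–10: 19165 + 22324 + 23308 + 11598 + 7403 + 9085 + 5668 = 98551
Divide by 7: 98551 / 7 = 14078.714

14078.714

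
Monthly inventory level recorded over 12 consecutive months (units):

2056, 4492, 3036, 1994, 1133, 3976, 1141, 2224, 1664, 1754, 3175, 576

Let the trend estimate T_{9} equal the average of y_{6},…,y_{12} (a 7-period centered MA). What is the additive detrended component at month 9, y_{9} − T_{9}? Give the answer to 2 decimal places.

Trend T_9 = (3976 + 1141 + 2224 + 1664 + 1754 + 3175 + 576) / 7 = 14510/7 = 2072.8571
Detrended value: 1664 − 2072.8571 = -408.86

-408.86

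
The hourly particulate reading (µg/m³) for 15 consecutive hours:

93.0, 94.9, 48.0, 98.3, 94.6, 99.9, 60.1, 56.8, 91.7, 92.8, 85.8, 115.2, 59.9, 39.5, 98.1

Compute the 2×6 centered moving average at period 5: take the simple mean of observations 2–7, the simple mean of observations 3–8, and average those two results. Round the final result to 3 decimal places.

Sum over 2–7: 94.9 + 48.0 + 98.3 + 94.6 + 99.9 + 60.1 = 495.8
Sum over 3–8: 48.0 + 98.3 + 94.6 + 99.9 + 60.1 + 56.8 = 457.7
CMA at t=5 = (495.8 + 457.7) / (2·6) = 953.5 / 12 = 79.458

79.458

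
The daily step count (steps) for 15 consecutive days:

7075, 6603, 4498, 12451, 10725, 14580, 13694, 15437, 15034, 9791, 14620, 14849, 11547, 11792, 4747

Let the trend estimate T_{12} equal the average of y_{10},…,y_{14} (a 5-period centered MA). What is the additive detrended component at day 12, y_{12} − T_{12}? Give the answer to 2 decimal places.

2329.20

Trend T_12 = (9791 + 14620 + 14849 + 11547 + 11792) / 5 = 62599/5 = 12519.8000
Detrended value: 14849 − 12519.8000 = 2329.20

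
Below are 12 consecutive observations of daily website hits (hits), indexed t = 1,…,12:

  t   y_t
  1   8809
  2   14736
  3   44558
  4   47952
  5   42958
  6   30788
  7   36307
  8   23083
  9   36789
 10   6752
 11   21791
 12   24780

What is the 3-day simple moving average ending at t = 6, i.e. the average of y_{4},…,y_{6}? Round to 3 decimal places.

40566.000

Sum of periods 4–6: 47952 + 42958 + 30788 = 121698
Divide by 3: 121698 / 3 = 40566.000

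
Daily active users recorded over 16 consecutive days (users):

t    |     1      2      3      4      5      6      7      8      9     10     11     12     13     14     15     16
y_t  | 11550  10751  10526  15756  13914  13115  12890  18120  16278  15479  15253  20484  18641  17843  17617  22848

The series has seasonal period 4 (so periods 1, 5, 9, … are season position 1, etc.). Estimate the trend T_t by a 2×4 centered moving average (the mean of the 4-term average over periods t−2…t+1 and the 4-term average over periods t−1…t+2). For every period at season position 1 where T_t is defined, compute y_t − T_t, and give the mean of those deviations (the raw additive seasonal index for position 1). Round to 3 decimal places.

Season position 1 occurs at t = 5, 9, 13 (where T_t is defined).
t=5: T_5 = 13623.25000; y_5 − T_5 = 13914 − 13623.25000 = 290.75000
t=9: T_9 = 15987.12500; y_9 − T_9 = 16278 − 15987.12500 = 290.87500
t=13: T_13 = 18350.75000; y_13 − T_13 = 18641 − 18350.75000 = 290.25000
Mean deviation: (290.75000 + 290.87500 + 290.25000) / 3 = 290.625

290.625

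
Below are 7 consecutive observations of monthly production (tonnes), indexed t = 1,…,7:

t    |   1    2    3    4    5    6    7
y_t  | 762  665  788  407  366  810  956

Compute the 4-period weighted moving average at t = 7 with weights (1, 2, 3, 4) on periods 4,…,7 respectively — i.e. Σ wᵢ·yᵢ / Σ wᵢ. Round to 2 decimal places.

739.30

Weighted sum: 1·407 + 2·366 + 3·810 + 4·956 = 407 + 732 + 2430 + 3824 = 7393
Weight total: 1 + 2 + 3 + 4 = 10
WMA = 7393 / 10 = 739.30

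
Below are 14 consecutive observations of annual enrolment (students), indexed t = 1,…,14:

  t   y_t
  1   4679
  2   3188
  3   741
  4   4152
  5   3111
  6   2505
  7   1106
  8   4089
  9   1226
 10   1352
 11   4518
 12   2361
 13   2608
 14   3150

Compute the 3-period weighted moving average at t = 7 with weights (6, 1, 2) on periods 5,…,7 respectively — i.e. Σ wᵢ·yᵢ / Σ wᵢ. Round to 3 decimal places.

2598.111

Weighted sum: 6·3111 + 1·2505 + 2·1106 = 18666 + 2505 + 2212 = 23383
Weight total: 6 + 1 + 2 = 9
WMA = 23383 / 9 = 2598.111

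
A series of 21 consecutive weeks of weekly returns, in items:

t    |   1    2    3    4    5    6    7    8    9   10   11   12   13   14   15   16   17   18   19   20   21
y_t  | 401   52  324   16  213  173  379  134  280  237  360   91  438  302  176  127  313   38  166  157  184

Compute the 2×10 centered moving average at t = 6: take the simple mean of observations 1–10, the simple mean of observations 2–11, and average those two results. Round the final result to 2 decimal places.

218.85

Sum over 1–10: 401 + 52 + 324 + 16 + 213 + 173 + 379 + 134 + 280 + 237 = 2209
Sum over 2–11: 52 + 324 + 16 + 213 + 173 + 379 + 134 + 280 + 237 + 360 = 2168
CMA at t=6 = (2209 + 2168) / (2·10) = 4377 / 20 = 218.85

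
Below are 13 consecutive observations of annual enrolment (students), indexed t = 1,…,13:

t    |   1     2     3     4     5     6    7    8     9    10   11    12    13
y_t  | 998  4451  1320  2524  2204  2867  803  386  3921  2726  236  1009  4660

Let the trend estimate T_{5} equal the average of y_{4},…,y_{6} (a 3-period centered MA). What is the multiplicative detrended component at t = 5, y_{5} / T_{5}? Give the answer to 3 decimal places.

Trend T_5 = (2524 + 2204 + 2867) / 3 = 7595/3 = 2531.66667
Ratio to trend: 2204 / 2531.66667 = 0.871

0.871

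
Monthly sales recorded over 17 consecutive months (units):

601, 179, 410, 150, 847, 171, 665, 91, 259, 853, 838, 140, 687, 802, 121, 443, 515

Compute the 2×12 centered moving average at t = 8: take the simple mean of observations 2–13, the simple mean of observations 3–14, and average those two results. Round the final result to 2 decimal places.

466.79

Sum over 2–13: 179 + 410 + 150 + 847 + 171 + 665 + 91 + 259 + 853 + 838 + 140 + 687 = 5290
Sum over 3–14: 410 + 150 + 847 + 171 + 665 + 91 + 259 + 853 + 838 + 140 + 687 + 802 = 5913
CMA at t=8 = (5290 + 5913) / (2·12) = 11203 / 24 = 466.79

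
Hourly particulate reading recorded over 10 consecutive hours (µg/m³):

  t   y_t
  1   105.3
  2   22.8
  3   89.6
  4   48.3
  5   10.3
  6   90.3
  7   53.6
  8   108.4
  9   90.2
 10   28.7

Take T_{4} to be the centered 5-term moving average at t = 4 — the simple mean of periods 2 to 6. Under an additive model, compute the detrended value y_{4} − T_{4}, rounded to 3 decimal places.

-3.960

Trend T_4 = (22.8 + 89.6 + 48.3 + 10.3 + 90.3) / 5 = 261.3/5 = 52.26000
Detrended value: 48.3 − 52.26000 = -3.960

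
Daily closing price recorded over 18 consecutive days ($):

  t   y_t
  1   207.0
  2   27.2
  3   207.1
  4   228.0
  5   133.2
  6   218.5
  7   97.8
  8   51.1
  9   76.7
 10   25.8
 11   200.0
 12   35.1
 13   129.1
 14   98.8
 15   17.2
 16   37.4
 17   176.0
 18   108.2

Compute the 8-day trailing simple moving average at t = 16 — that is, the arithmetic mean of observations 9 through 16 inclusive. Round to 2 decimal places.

Sum of periods 9–16: 76.7 + 25.8 + 200.0 + 35.1 + 129.1 + 98.8 + 17.2 + 37.4 = 620.1
Divide by 8: 620.1 / 8 = 77.51

77.51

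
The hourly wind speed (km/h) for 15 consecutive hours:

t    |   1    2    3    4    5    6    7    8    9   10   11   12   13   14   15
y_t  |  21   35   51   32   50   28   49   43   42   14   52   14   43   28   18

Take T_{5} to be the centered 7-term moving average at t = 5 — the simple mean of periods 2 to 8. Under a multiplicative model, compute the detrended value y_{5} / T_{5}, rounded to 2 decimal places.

1.22

Trend T_5 = (35 + 51 + 32 + 50 + 28 + 49 + 43) / 7 = 288/7 = 41.1429
Ratio to trend: 50 / 41.1429 = 1.22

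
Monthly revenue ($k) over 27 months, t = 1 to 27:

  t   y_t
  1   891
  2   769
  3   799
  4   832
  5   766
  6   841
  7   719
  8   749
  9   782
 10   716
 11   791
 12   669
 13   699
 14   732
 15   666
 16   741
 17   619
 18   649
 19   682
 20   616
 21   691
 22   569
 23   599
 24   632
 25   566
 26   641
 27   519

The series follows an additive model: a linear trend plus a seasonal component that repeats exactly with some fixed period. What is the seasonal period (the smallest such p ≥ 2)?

5

First differences y_{t+1} − y_t: -122, 30, 33, -66, 75, -122, 30, 33, -66, 75, -122, 30, …
The difference pattern repeats every 5 terms and not for any smaller step, so p = 5.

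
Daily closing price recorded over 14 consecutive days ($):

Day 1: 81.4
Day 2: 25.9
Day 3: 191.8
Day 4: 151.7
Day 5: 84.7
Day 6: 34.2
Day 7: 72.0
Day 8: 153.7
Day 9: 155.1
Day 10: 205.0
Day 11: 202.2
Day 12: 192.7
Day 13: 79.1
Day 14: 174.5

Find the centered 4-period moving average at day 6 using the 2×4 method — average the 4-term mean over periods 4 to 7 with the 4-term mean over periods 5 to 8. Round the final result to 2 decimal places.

Sum over 4–7: 151.7 + 84.7 + 34.2 + 72.0 = 342.6
Sum over 5–8: 84.7 + 34.2 + 72.0 + 153.7 = 344.6
CMA at t=6 = (342.6 + 344.6) / (2·4) = 687.2 / 8 = 85.90

85.90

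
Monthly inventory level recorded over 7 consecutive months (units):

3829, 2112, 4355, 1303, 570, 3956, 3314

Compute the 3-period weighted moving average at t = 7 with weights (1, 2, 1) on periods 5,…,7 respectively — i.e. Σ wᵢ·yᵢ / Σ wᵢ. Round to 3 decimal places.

Weighted sum: 1·570 + 2·3956 + 1·3314 = 570 + 7912 + 3314 = 11796
Weight total: 1 + 2 + 1 = 4
WMA = 11796 / 4 = 2949.000

2949.000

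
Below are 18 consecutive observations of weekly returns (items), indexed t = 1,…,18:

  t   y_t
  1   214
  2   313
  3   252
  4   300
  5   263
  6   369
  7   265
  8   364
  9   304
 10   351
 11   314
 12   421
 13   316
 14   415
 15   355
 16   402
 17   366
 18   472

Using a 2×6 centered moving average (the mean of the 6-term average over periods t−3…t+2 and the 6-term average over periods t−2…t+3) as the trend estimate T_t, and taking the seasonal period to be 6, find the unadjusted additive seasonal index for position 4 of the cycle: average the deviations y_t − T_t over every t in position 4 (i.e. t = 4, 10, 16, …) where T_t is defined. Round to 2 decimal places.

Season position 4 occurs at t = 4, 10 (where T_t is defined).
t=4: T_4 = 289.4167; y_4 − T_4 = 300 − 289.4167 = 10.5833
t=10: T_10 = 340.7500; y_10 − T_10 = 351 − 340.7500 = 10.2500
Mean deviation: (10.5833 + 10.2500) / 2 = 10.42

10.42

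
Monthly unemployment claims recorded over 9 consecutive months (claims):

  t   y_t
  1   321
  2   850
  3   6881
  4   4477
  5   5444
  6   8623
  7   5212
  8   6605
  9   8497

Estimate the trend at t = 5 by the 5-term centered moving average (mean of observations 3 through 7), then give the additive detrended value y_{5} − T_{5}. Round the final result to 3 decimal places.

-683.400

Trend T_5 = (6881 + 4477 + 5444 + 8623 + 5212) / 5 = 30637/5 = 6127.40000
Detrended value: 5444 − 6127.40000 = -683.400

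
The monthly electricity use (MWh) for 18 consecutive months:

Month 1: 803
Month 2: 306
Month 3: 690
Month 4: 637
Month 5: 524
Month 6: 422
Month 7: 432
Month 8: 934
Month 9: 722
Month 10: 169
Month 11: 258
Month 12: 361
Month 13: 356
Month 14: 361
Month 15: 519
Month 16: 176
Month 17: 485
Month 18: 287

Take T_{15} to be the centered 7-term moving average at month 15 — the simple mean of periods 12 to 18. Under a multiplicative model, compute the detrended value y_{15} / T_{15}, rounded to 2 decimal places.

1.43

Trend T_15 = (361 + 356 + 361 + 519 + 176 + 485 + 287) / 7 = 2545/7 = 363.5714
Ratio to trend: 519 / 363.5714 = 1.43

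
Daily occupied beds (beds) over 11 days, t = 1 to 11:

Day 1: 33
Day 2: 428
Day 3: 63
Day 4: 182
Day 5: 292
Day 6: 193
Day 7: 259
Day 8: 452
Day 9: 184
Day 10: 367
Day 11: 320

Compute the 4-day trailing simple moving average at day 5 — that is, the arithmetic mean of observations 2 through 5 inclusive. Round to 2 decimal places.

Sum of periods 2–5: 428 + 63 + 182 + 292 = 965
Divide by 4: 965 / 4 = 241.25

241.25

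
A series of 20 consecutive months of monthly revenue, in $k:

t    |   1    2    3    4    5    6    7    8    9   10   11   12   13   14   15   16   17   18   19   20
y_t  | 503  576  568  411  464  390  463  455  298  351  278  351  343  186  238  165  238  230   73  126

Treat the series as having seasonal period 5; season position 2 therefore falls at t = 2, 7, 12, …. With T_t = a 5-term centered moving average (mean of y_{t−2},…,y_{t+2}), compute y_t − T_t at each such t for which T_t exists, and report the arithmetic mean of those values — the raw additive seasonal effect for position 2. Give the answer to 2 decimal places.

Season position 2 occurs at t = 7, 12, 17 (where T_t is defined).
t=7: T_7 = 414.0000; y_7 − T_7 = 463 − 414.0000 = 49.0000
t=12: T_12 = 301.8000; y_12 − T_12 = 351 − 301.8000 = 49.2000
t=17: T_17 = 188.8000; y_17 − T_17 = 238 − 188.8000 = 49.2000
Mean deviation: (49.0000 + 49.2000 + 49.2000) / 3 = 49.13

49.13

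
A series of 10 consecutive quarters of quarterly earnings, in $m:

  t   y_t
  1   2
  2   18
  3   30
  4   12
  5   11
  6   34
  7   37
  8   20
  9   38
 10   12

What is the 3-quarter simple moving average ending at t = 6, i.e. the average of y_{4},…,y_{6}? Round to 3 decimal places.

Sum of periods 4–6: 12 + 11 + 34 = 57
Divide by 3: 57 / 3 = 19.000

19.000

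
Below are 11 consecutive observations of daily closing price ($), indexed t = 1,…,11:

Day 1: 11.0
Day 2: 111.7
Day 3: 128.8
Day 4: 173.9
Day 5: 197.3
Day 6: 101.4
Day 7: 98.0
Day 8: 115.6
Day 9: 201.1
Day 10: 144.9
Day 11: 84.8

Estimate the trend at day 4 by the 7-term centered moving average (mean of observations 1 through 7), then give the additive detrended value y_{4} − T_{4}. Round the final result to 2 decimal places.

56.46

Trend T_4 = (11.0 + 111.7 + 128.8 + 173.9 + 197.3 + 101.4 + 98.0) / 7 = 822.1/7 = 117.4429
Detrended value: 173.9 − 117.4429 = 56.46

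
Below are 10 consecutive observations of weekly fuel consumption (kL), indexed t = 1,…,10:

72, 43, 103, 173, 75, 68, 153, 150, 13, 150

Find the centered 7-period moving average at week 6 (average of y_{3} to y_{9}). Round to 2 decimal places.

Sum of periods 3–9: 103 + 173 + 75 + 68 + 153 + 150 + 13 = 735
Divide by 7: 735 / 7 = 105.00

105.00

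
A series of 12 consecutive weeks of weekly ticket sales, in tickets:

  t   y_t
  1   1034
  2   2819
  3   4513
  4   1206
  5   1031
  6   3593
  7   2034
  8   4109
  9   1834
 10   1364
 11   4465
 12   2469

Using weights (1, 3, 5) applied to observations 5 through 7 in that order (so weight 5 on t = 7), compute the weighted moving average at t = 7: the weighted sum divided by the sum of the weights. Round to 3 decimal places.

2442.222

Weighted sum: 1·1031 + 3·3593 + 5·2034 = 1031 + 10779 + 10170 = 21980
Weight total: 1 + 3 + 5 = 9
WMA = 21980 / 9 = 2442.222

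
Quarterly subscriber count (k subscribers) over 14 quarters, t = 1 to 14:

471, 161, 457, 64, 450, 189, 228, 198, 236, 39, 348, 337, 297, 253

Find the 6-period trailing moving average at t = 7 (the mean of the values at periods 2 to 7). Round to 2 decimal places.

258.17

Sum of periods 2–7: 161 + 457 + 64 + 450 + 189 + 228 = 1549
Divide by 6: 1549 / 6 = 258.17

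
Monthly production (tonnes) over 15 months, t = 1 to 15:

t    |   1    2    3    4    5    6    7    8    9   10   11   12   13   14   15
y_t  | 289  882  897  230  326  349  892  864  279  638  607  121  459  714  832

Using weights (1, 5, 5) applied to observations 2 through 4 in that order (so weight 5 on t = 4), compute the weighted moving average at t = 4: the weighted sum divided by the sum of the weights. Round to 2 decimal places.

592.45

Weighted sum: 1·882 + 5·897 + 5·230 = 882 + 4485 + 1150 = 6517
Weight total: 1 + 5 + 5 = 11
WMA = 6517 / 11 = 592.45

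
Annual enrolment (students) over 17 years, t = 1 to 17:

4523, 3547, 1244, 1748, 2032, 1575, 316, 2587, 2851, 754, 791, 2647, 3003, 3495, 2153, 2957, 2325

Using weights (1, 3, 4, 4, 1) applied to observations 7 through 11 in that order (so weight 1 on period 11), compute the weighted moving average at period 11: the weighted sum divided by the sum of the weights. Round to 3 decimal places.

Weighted sum: 1·316 + 3·2587 + 4·2851 + 4·754 + 1·791 = 316 + 7761 + 11404 + 3016 + 791 = 23288
Weight total: 1 + 3 + 4 + 4 + 1 = 13
WMA = 23288 / 13 = 1791.385

1791.385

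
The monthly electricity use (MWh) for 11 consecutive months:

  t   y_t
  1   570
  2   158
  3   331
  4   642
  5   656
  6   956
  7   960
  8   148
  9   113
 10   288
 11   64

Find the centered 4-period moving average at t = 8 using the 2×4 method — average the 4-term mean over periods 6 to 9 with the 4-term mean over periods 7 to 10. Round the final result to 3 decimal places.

Sum over 6–9: 956 + 960 + 148 + 113 = 2177
Sum over 7–10: 960 + 148 + 113 + 288 = 1509
CMA at t=8 = (2177 + 1509) / (2·4) = 3686 / 8 = 460.750

460.750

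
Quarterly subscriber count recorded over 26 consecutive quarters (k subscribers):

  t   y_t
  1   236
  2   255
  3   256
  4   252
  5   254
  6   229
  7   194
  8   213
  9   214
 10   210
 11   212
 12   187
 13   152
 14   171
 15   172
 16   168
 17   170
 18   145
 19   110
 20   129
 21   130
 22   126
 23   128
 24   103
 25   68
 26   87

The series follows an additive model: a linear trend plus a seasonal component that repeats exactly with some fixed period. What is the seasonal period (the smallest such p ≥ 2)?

6

First differences y_{t+1} − y_t: 19, 1, -4, 2, -25, -35, 19, 1, -4, 2, -25, -35, 19, 1, …
The difference pattern repeats every 6 terms and not for any smaller step, so p = 6.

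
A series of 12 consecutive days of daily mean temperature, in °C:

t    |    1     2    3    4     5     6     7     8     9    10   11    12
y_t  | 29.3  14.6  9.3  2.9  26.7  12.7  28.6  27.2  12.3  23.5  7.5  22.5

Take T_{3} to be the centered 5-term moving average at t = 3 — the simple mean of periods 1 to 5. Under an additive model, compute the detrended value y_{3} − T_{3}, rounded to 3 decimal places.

-7.260

Trend T_3 = (29.3 + 14.6 + 9.3 + 2.9 + 26.7) / 5 = 82.8/5 = 16.56000
Detrended value: 9.3 − 16.56000 = -7.260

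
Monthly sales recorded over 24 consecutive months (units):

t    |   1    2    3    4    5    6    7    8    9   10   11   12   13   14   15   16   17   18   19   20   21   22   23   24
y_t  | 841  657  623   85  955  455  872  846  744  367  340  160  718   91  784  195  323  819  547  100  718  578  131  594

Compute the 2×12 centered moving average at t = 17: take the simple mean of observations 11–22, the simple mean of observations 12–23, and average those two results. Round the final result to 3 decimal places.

439.042

Sum over 11–22: 340 + 160 + 718 + 91 + 784 + 195 + 323 + 819 + 547 + 100 + 718 + 578 = 5373
Sum over 12–23: 160 + 718 + 91 + 784 + 195 + 323 + 819 + 547 + 100 + 718 + 578 + 131 = 5164
CMA at t=17 = (5373 + 5164) / (2·12) = 10537 / 24 = 439.042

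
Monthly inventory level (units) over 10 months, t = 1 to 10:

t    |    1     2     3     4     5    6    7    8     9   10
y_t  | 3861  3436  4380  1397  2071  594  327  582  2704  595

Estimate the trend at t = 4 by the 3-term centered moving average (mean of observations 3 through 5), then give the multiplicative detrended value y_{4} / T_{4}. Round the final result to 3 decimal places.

0.534

Trend T_4 = (4380 + 1397 + 2071) / 3 = 7848/3 = 2616.00000
Ratio to trend: 1397 / 2616.00000 = 0.534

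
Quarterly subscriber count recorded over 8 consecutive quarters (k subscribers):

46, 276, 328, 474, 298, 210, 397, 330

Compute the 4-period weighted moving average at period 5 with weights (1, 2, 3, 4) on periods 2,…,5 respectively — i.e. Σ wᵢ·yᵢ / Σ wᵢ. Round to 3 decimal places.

354.600

Weighted sum: 1·276 + 2·328 + 3·474 + 4·298 = 276 + 656 + 1422 + 1192 = 3546
Weight total: 1 + 2 + 3 + 4 = 10
WMA = 3546 / 10 = 354.600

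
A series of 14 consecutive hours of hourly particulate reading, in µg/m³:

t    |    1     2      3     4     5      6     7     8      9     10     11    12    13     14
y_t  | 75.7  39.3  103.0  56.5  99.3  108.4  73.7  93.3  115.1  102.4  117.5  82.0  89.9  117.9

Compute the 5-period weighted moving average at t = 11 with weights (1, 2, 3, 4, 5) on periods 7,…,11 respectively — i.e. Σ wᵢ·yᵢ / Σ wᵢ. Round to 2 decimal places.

Weighted sum: 1·73.7 + 2·93.3 + 3·115.1 + 4·102.4 + 5·117.5 = 73.7 + 186.6 + 345.3 + 409.6 + 587.5 = 1602.7
Weight total: 1 + 2 + 3 + 4 + 5 = 15
WMA = 1602.7 / 15 = 106.85

106.85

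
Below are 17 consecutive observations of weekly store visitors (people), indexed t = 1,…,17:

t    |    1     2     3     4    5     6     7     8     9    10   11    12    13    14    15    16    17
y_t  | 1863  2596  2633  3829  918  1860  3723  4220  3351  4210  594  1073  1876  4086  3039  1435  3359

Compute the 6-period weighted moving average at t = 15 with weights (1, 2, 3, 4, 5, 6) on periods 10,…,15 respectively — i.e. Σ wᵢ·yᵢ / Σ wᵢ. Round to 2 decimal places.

2608.81

Weighted sum: 1·4210 + 2·594 + 3·1073 + 4·1876 + 5·4086 + 6·3039 = 4210 + 1188 + 3219 + 7504 + 20430 + 18234 = 54785
Weight total: 1 + 2 + 3 + 4 + 5 + 6 = 21
WMA = 54785 / 21 = 2608.81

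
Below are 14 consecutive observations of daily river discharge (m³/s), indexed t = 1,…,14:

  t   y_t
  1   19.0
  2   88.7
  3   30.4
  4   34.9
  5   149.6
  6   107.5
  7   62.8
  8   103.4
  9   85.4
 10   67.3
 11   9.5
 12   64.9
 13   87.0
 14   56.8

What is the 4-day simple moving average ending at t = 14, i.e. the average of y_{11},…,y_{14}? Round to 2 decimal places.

Sum of periods 11–14: 9.5 + 64.9 + 87.0 + 56.8 = 218.2
Divide by 4: 218.2 / 4 = 54.55

54.55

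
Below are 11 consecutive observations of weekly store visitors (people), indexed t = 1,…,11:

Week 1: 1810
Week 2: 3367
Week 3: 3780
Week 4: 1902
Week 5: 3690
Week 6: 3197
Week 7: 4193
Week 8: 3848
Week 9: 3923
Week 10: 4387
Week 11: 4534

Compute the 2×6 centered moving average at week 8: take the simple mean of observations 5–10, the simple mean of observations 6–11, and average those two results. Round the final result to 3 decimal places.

Sum over 5–10: 3690 + 3197 + 4193 + 3848 + 3923 + 4387 = 23238
Sum over 6–11: 3197 + 4193 + 3848 + 3923 + 4387 + 4534 = 24082
CMA at t=8 = (23238 + 24082) / (2·6) = 47320 / 12 = 3943.333

3943.333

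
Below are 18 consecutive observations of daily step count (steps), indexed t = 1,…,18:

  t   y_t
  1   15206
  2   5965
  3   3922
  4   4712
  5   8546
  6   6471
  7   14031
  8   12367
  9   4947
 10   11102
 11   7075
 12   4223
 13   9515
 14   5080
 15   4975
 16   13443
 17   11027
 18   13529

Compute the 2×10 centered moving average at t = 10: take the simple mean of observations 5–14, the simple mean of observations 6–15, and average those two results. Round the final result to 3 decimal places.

Sum over 5–14: 8546 + 6471 + 14031 + 12367 + 4947 + 11102 + 7075 + 4223 + 9515 + 5080 = 83357
Sum over 6–15: 6471 + 14031 + 12367 + 4947 + 11102 + 7075 + 4223 + 9515 + 5080 + 4975 = 79786
CMA at t=10 = (83357 + 79786) / (2·10) = 163143 / 20 = 8157.150

8157.150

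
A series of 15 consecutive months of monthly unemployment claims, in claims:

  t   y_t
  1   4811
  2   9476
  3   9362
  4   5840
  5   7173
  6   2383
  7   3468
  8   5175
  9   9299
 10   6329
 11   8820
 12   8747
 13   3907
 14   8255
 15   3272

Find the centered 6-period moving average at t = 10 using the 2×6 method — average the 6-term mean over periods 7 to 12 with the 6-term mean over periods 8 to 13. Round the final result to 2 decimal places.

Sum over 7–12: 3468 + 5175 + 9299 + 6329 + 8820 + 8747 = 41838
Sum over 8–13: 5175 + 9299 + 6329 + 8820 + 8747 + 3907 = 42277
CMA at t=10 = (41838 + 42277) / (2·6) = 84115 / 12 = 7009.58

7009.58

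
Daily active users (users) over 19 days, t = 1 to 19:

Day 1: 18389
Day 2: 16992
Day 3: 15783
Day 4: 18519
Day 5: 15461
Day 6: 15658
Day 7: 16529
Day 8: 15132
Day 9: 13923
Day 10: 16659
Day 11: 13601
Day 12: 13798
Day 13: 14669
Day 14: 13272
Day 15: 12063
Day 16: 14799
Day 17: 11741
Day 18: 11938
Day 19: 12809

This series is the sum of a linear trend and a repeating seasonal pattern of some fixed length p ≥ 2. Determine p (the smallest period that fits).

6

First differences y_{t+1} − y_t: -1397, -1209, 2736, -3058, 197, 871, -1397, -1209, 2736, -3058, 197, 871, -1397, -1209, …
The difference pattern repeats every 6 terms and not for any smaller step, so p = 6.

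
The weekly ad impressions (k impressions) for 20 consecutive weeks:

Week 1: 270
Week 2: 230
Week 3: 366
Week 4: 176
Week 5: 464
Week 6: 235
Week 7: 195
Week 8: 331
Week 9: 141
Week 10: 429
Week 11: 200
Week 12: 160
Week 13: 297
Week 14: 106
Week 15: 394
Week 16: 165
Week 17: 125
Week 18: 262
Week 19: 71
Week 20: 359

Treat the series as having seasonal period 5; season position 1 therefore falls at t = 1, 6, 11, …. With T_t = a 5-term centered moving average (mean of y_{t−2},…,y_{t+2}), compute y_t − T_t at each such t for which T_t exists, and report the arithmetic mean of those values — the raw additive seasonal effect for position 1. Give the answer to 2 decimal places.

-45.33

Season position 1 occurs at t = 6, 11, 16 (where T_t is defined).
t=6: T_6 = 280.2000; y_6 − T_6 = 235 − 280.2000 = -45.2000
t=11: T_11 = 245.4000; y_11 − T_11 = 200 − 245.4000 = -45.4000
t=16: T_16 = 210.4000; y_16 − T_16 = 165 − 210.4000 = -45.4000
Mean deviation: (-45.2000 + -45.4000 + -45.4000) / 3 = -45.33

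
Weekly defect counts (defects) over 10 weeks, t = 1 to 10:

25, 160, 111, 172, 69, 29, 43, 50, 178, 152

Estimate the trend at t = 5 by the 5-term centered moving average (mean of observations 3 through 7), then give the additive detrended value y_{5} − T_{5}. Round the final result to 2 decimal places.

Trend T_5 = (111 + 172 + 69 + 29 + 43) / 5 = 424/5 = 84.8000
Detrended value: 69 − 84.8000 = -15.80

-15.80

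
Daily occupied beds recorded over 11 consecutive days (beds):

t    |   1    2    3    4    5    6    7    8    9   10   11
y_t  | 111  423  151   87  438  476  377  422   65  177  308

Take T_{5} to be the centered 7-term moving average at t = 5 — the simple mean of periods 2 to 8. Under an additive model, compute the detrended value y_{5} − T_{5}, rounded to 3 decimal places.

98.857

Trend T_5 = (423 + 151 + 87 + 438 + 476 + 377 + 422) / 7 = 2374/7 = 339.14286
Detrended value: 438 − 339.14286 = 98.857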